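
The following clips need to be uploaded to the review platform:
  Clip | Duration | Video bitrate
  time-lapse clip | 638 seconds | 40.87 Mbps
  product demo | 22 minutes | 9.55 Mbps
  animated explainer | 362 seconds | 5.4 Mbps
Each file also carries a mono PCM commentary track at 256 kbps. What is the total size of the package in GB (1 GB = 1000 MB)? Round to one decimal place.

Audio: 256 kbps = 0.256 Mbps.
time-lapse clip: 41.126 Mbps × 638 s = 26238.4 Mb
product demo: 9.806 Mbps × 1320 s = 12943.9 Mb
animated explainer: 5.656 Mbps × 362 s = 2047.5 Mb
Total: 41229.8 Mb = 5153.7 MB.
= 5.154 GB.

5.2 GB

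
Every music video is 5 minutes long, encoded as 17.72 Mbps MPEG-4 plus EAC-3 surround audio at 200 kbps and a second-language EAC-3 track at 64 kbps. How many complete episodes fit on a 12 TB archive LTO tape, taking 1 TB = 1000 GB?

17793

5 min = 300 s
Audio total: 200 + 64 = 264 kbps = 0.264 Mbps.
Total bitrate: 17.984 Mbps.
Per item: 17.984 Mbps × 300 s = 5,395 Mb = 674.4 MB.
Capacity: 12 TB = 96,000,000 Mb; 17793.59 items → 17793 complete.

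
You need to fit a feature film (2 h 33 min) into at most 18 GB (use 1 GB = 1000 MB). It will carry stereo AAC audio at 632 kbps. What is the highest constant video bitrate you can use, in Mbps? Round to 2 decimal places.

15.05 Mbps

Budget: 18 GB = 144000.0 Mb.
2 h 33 min = 153 min = 9180 s
Total bitrate budget: 144000.0 Mb / 9180 s = 15.686 Mbps.
Audio: 632 kbps = 0.632 Mbps.
Video: 15.686 − 0.632 = 15.054 Mbps.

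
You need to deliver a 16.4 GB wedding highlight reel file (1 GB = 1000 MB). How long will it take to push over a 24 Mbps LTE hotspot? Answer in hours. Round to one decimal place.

1.5 hours

File: 16.4 GB = 131200.0 Mb.
At 24 Mbps: 131200.0 / 24 = 5466.7 s ≈ 1.52 hours.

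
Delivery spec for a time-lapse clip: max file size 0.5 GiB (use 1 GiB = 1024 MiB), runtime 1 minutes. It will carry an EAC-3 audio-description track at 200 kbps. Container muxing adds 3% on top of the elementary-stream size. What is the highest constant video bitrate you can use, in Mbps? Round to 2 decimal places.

Budget: 0.5 GiB = 4295.0 Mb.
Stream payload after overhead: 4295.0 / 1.03 = 4169.9 Mb.
Total bitrate budget: 4169.9 Mb / 60 s = 69.498 Mbps.
Audio: 200 kbps = 0.200 Mbps.
Video: 69.498 − 0.200 = 69.298 Mbps.

69.30 Mbps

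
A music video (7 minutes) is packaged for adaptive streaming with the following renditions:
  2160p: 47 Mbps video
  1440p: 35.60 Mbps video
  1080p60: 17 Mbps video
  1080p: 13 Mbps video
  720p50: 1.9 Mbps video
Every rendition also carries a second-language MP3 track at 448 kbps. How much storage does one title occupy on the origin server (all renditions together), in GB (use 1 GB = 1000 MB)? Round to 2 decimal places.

6.13 GB

7 min = 420 s
Audio: 448 kbps = 0.448 Mbps.
Sum of rendition bitrates: (47+0.448) + (35.60+0.448) + (17+0.448) + (13+0.448) + (1.9+0.448) = 116.740 Mbps.
× 420 s = 49,031 Mb = 6,129 MB = 6.129 GB.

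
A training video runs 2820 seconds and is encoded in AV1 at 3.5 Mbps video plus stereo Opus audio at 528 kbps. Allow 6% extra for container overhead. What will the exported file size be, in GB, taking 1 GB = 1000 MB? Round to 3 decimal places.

Audio: 528 kbps = 0.528 Mbps.
Total bitrate: 3.5 + 0.528 = 4.028 Mbps.
Stream data: 4.028 Mbps × 2820 s = 11359.0 Mb.
With 6% container overhead: ×1.06.
12,040 Mb ÷ 8 = 1,505 MB → 1.505 GB.

1.505 GB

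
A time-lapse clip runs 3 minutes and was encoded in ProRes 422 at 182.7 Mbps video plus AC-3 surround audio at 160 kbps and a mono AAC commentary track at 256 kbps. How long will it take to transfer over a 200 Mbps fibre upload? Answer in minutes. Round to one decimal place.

3 min = 180 s
Audio total: 160 + 256 = 416 kbps = 0.416 Mbps.
Total bitrate: 183.116 Mbps.
File: 183.116 Mbps × 180 s = 32960.9 Mb.
At 200 Mbps: 32960.9 / 200 = 164.8 s ≈ 2.75 minutes.

2.7 minutes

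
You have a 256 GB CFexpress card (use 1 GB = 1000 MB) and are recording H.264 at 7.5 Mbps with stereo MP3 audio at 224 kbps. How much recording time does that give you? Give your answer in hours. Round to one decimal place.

73.7 hours

Audio: 224 kbps = 0.224 Mbps.
Total bitrate: 7.5 + 0.224 = 7.724 Mbps.
Capacity: 256 GB = 2,048,000 Mb.
Recording time: 2,048,000 / 7.724 = 265,148 s ≈ 73.7 hours.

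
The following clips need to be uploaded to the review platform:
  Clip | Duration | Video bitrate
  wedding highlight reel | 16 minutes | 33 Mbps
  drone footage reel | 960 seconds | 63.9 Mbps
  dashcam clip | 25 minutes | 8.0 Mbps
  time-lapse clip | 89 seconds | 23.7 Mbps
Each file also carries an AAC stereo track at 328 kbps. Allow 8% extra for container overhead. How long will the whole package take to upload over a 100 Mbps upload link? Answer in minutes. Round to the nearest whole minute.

Audio: 328 kbps = 0.328 Mbps.
wedding highlight reel: 33.328 Mbps × 960 s × 1.08 = 34554.5 Mb
drone footage reel: 64.228 Mbps × 960 s × 1.08 = 66591.6 Mb
dashcam clip: 8.328 Mbps × 1500 s × 1.08 = 13491.4 Mb
time-lapse clip: 24.028 Mbps × 89 s × 1.08 = 2309.6 Mb
Total: 116947.0 Mb = 14618.4 MB.
At 100 Mbps: 116947.0 / 100 = 1169 s ≈ 19.5 minutes.

19 minutes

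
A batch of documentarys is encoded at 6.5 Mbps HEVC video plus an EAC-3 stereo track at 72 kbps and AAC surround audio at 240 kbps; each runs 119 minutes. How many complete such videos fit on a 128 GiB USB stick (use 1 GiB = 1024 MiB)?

22

119 min = 7140 s
Audio total: 72 + 240 = 312 kbps = 0.312 Mbps.
Total bitrate: 6.812 Mbps.
Per item: 6.812 Mbps × 7140 s = 48,638 Mb = 6,080 MB.
Capacity: 128 GiB = 1,099,512 Mb; 22.61 items → 22 complete.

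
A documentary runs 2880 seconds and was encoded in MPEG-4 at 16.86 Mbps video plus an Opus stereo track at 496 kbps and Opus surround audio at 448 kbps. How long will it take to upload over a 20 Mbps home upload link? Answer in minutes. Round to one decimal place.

Audio total: 496 + 448 = 944 kbps = 0.944 Mbps.
Total bitrate: 17.804 Mbps.
File: 17.804 Mbps × 2880 s = 51275.5 Mb.
At 20 Mbps: 51275.5 / 20 = 2563.8 s ≈ 42.7 minutes.

42.7 minutes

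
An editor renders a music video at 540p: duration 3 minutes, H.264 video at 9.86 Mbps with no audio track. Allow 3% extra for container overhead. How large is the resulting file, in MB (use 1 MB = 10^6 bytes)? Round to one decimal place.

228.5 MB

3 min = 180 s
Total bitrate: 9.86 Mbps.
Stream data: 9.860 Mbps × 180 s = 1774.8 Mb.
With 3% container overhead: ×1.03.
1,828 Mb ÷ 8 = 228.5 MB → 228.5 MB.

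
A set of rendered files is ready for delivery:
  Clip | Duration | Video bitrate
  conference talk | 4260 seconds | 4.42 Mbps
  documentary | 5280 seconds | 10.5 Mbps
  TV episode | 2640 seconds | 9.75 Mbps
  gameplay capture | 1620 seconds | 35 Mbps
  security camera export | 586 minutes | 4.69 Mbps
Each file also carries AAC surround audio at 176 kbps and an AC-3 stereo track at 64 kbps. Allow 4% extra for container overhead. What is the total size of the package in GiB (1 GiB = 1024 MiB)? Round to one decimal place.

Audio total: 176 + 64 = 240 kbps = 0.240 Mbps.
conference talk: 4.660 Mbps × 4260 s × 1.04 = 20645.7 Mb
documentary: 10.740 Mbps × 5280 s × 1.04 = 58975.5 Mb
TV episode: 9.990 Mbps × 2640 s × 1.04 = 27428.5 Mb
gameplay capture: 35.240 Mbps × 1620 s × 1.04 = 59372.4 Mb
security camera export: 4.930 Mbps × 35160 s × 1.04 = 180272.4 Mb
Total: 346694.4 Mb = 43336.8 MB.
= 40.36 GiB.

40.4 GiB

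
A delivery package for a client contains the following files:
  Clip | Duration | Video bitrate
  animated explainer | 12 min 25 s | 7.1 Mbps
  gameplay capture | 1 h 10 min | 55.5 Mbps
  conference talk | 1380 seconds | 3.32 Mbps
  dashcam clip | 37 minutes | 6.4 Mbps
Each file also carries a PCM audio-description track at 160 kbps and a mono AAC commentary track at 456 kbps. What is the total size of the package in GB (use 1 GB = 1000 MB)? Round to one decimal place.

Audio total: 160 + 456 = 616 kbps = 0.616 Mbps.
animated explainer: 7.716 Mbps × 745 s = 5748.4 Mb
gameplay capture: 56.116 Mbps × 4200 s = 235687.2 Mb
conference talk: 3.936 Mbps × 1380 s = 5431.7 Mb
dashcam clip: 7.016 Mbps × 2220 s = 15575.5 Mb
Total: 262442.8 Mb = 32805.4 MB.
= 32.81 GB.

32.8 GB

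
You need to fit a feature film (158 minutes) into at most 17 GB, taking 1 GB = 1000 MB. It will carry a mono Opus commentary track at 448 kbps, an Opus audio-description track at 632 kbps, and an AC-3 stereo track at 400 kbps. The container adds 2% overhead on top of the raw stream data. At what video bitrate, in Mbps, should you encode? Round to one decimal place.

Budget: 17 GB = 136000.0 Mb.
Stream payload after overhead: 136000.0 / 1.02 = 133333.3 Mb.
158 min = 9480 s
Total bitrate budget: 133333.3 Mb / 9480 s = 14.065 Mbps.
Audio total: 448 + 632 + 400 = 1480 kbps = 1.480 Mbps.
Video: 14.065 − 1.480 = 12.585 Mbps.

12.6 Mbps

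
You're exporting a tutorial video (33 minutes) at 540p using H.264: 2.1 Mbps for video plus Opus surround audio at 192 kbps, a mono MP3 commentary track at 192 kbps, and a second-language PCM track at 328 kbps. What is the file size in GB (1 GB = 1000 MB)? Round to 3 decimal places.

33 min = 1980 s
Audio total: 192 + 192 + 328 = 712 kbps = 0.712 Mbps.
Total bitrate: 2.1 + 0.712 = 2.812 Mbps.
Stream data: 2.812 Mbps × 1980 s = 5567.8 Mb.
5,568 Mb ÷ 8 = 696.0 MB → 0.696 GB.

0.696 GB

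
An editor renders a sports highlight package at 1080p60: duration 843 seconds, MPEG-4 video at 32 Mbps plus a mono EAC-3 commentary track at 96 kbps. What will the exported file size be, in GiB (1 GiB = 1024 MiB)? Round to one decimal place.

Audio: 96 kbps = 0.096 Mbps.
Total bitrate: 32 + 0.096 = 32.096 Mbps.
Stream data: 32.096 Mbps × 843 s = 27056.9 Mb.
27,057 Mb = 3,382,116,000 bytes ÷ 1,073,741,824 = 3.150 GiB.

3.1 GiB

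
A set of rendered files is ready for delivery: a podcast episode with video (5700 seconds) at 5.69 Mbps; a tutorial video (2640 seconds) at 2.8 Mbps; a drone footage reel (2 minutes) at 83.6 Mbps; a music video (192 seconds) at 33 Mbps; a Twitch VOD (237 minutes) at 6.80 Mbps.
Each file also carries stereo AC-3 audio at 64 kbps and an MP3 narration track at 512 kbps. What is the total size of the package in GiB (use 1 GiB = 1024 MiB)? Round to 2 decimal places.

Audio total: 64 + 512 = 576 kbps = 0.576 Mbps.
podcast episode with video: 6.266 Mbps × 5700 s = 35716.2 Mb
tutorial video: 3.376 Mbps × 2640 s = 8912.6 Mb
drone footage reel: 84.176 Mbps × 120 s = 10101.1 Mb
music video: 33.576 Mbps × 192 s = 6446.6 Mb
Twitch VOD: 7.376 Mbps × 14220 s = 104886.7 Mb
Total: 166063.3 Mb = 20757.9 MB.
= 19.33 GiB.

19.33 GiB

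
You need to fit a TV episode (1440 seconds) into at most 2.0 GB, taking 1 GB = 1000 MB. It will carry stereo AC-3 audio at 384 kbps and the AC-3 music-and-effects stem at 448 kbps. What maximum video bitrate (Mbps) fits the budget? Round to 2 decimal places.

Budget: 2.0 GB = 16000.0 Mb.
Total bitrate budget: 16000.0 Mb / 1440 s = 11.111 Mbps.
Audio total: 384 + 448 = 832 kbps = 0.832 Mbps.
Video: 11.111 − 0.832 = 10.279 Mbps.

10.28 Mbps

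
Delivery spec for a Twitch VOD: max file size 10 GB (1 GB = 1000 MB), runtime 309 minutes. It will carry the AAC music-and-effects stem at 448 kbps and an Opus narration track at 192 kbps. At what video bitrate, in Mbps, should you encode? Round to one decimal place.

3.7 Mbps

Budget: 10 GB = 80000.0 Mb.
309 min = 18540 s
Total bitrate budget: 80000.0 Mb / 18540 s = 4.315 Mbps.
Audio total: 448 + 192 = 640 kbps = 0.640 Mbps.
Video: 4.315 − 0.640 = 3.675 Mbps.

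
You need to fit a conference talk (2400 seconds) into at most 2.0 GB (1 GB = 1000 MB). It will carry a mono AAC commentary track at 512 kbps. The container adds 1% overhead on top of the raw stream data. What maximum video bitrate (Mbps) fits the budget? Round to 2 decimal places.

Budget: 2.0 GB = 16000.0 Mb.
Stream payload after overhead: 16000.0 / 1.01 = 15841.6 Mb.
Total bitrate budget: 15841.6 Mb / 2400 s = 6.601 Mbps.
Audio: 512 kbps = 0.512 Mbps.
Video: 6.601 − 0.512 = 6.089 Mbps.

6.09 Mbps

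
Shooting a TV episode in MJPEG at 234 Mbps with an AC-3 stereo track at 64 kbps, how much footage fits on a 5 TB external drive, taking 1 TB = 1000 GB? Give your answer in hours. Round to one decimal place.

Audio: 64 kbps = 0.064 Mbps.
Total bitrate: 234 + 0.064 = 234.064 Mbps.
Capacity: 5 TB = 40,000,000 Mb.
Recording time: 40,000,000 / 234.064 = 170,893 s ≈ 47.5 hours.

47.5 hours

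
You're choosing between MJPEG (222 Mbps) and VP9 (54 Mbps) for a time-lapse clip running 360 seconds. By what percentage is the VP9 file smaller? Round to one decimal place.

75.7%

MJPEG: 222.000 Mbps × 360 s = 79920.0 Mb = 9.990 GB.
VP9: 54.000 Mbps × 360 s = 19440.0 Mb = 2.430 GB.
Reduction: (1 − 2.430/9.990) × 100 = 75.68%.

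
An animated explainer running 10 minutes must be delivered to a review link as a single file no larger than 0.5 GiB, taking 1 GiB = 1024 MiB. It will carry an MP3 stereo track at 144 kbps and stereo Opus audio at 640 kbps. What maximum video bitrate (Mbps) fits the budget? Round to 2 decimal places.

Budget: 0.5 GiB = 4295.0 Mb.
10 min = 600 s
Total bitrate budget: 4295.0 Mb / 600 s = 7.158 Mbps.
Audio total: 144 + 640 = 784 kbps = 0.784 Mbps.
Video: 7.158 − 0.784 = 6.374 Mbps.

6.37 Mbps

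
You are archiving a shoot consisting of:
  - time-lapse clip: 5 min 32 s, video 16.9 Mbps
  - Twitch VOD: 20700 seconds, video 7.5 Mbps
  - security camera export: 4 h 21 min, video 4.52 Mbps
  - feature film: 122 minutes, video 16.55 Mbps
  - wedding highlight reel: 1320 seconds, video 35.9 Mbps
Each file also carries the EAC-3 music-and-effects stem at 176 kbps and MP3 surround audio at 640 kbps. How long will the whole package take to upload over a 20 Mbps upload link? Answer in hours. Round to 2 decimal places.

6.07 hours

Audio total: 176 + 640 = 816 kbps = 0.816 Mbps.
time-lapse clip: 17.716 Mbps × 332 s = 5881.7 Mb
Twitch VOD: 8.316 Mbps × 20700 s = 172141.2 Mb
security camera export: 5.336 Mbps × 15660 s = 83561.8 Mb
feature film: 17.366 Mbps × 7320 s = 127119.1 Mb
wedding highlight reel: 36.716 Mbps × 1320 s = 48465.1 Mb
Total: 437168.9 Mb = 54646.1 MB.
At 20 Mbps: 437168.9 / 20 = 21858 s ≈ 6.07 hours.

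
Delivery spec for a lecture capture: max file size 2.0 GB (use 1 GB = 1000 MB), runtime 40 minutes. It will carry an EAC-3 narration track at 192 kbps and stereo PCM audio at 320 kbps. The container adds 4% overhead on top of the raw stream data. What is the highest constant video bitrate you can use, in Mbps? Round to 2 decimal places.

Budget: 2.0 GB = 16000.0 Mb.
Stream payload after overhead: 16000.0 / 1.04 = 15384.6 Mb.
40 min = 2400 s
Total bitrate budget: 15384.6 Mb / 2400 s = 6.410 Mbps.
Audio total: 192 + 320 = 512 kbps = 0.512 Mbps.
Video: 6.410 − 0.512 = 5.898 Mbps.

5.90 Mbps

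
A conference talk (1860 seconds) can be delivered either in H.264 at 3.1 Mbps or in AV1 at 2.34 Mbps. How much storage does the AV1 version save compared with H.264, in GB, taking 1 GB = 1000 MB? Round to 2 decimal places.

H.264: 3.100 Mbps × 1860 s = 5766.0 Mb = 0.721 GB.
AV1: 2.340 Mbps × 1860 s = 4352.4 Mb = 0.544 GB.
Saving: 0.721 − 0.544 = 0.177 GB.

0.18 GB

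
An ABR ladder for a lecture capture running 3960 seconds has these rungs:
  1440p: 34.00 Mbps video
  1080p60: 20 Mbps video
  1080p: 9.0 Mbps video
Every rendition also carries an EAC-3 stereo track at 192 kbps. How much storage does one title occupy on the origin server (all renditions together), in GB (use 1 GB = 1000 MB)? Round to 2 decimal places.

31.47 GB

Audio: 192 kbps = 0.192 Mbps.
Sum of rendition bitrates: (34.00+0.192) + (20+0.192) + (9.0+0.192) = 63.576 Mbps.
× 3960 s = 251,761 Mb = 31,470 MB = 31.47 GB.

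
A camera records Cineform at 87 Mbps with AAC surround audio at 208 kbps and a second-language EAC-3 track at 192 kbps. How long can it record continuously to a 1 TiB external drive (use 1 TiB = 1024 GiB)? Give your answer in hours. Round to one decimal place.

Audio total: 208 + 192 = 400 kbps = 0.400 Mbps.
Total bitrate: 87 + 0.400 = 87.400 Mbps.
Capacity: 1 TiB = 8,796,093 Mb.
Recording time: 8,796,093 / 87.400 = 100,642 s ≈ 28.0 hours.

28.0 hours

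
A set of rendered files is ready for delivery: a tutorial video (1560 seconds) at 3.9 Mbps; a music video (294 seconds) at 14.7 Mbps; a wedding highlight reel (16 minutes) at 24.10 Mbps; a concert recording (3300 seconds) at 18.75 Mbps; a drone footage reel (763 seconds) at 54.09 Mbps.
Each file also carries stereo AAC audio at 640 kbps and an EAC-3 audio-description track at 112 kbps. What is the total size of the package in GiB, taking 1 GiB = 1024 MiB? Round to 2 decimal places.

Audio total: 640 + 112 = 752 kbps = 0.752 Mbps.
tutorial video: 4.652 Mbps × 1560 s = 7257.1 Mb
music video: 15.452 Mbps × 294 s = 4542.9 Mb
wedding highlight reel: 24.852 Mbps × 960 s = 23857.9 Mb
concert recording: 19.502 Mbps × 3300 s = 64356.6 Mb
drone footage reel: 54.842 Mbps × 763 s = 41844.4 Mb
Total: 141859.0 Mb = 17732.4 MB.
= 16.51 GiB.

16.51 GiB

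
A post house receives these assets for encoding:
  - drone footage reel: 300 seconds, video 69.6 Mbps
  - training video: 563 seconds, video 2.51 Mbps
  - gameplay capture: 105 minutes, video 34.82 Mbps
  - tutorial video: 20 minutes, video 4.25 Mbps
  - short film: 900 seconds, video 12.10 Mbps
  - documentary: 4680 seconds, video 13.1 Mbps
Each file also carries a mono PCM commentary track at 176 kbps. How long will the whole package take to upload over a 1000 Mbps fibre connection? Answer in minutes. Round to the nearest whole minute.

Audio: 176 kbps = 0.176 Mbps.
drone footage reel: 69.776 Mbps × 300 s = 20932.8 Mb
training video: 2.686 Mbps × 563 s = 1512.2 Mb
gameplay capture: 34.996 Mbps × 6300 s = 220474.8 Mb
tutorial video: 4.426 Mbps × 1200 s = 5311.2 Mb
short film: 12.276 Mbps × 900 s = 11048.4 Mb
documentary: 13.276 Mbps × 4680 s = 62131.7 Mb
Total: 321411.1 Mb = 40176.4 MB.
At 1000 Mbps: 321411.1 / 1000 = 321 s ≈ 5.36 minutes.

5 minutes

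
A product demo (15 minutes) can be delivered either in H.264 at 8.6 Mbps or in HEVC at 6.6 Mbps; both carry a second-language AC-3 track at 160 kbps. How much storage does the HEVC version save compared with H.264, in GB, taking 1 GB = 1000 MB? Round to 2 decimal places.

15 min = 900 s
Audio: 160 kbps = 0.160 Mbps.
H.264: 8.760 Mbps × 900 s = 7884.0 Mb = 0.986 GB.
HEVC: 6.760 Mbps × 900 s = 6084.0 Mb = 0.760 GB.
Saving: 0.986 − 0.760 = 0.225 GB.

0.23 GB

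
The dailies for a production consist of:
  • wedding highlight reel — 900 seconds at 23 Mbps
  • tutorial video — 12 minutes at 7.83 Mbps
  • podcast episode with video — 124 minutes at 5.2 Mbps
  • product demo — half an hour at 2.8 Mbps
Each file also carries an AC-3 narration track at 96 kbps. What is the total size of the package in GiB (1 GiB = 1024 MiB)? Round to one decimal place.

Audio: 96 kbps = 0.096 Mbps.
wedding highlight reel: 23.096 Mbps × 900 s = 20786.4 Mb
tutorial video: 7.926 Mbps × 720 s = 5706.7 Mb
podcast episode with video: 5.296 Mbps × 7440 s = 39402.2 Mb
product demo: 2.896 Mbps × 1800 s = 5212.8 Mb
Total: 71108.2 Mb = 8888.5 MB.
= 8.278 GiB.

8.3 GiB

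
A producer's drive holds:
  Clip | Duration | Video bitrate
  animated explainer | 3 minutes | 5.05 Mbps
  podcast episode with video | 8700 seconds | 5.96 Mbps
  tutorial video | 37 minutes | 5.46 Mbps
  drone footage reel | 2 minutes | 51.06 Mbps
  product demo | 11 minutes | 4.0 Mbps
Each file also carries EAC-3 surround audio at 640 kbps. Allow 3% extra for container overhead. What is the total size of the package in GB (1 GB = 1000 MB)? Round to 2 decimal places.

Audio: 640 kbps = 0.640 Mbps.
animated explainer: 5.690 Mbps × 180 s × 1.03 = 1054.9 Mb
podcast episode with video: 6.600 Mbps × 8700 s × 1.03 = 59142.6 Mb
tutorial video: 6.100 Mbps × 2220 s × 1.03 = 13948.3 Mb
drone footage reel: 51.700 Mbps × 120 s × 1.03 = 6390.1 Mb
product demo: 4.640 Mbps × 660 s × 1.03 = 3154.3 Mb
Total: 83690.2 Mb = 10461.3 MB.
= 10.46 GB.

10.46 GB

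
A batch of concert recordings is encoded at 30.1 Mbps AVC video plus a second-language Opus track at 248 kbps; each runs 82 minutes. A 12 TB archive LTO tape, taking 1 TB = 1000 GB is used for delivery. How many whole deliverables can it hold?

82 min = 4920 s
Audio: 248 kbps = 0.248 Mbps.
Total bitrate: 30.348 Mbps.
Per item: 30.348 Mbps × 4920 s = 149,312 Mb = 18,664 MB.
Capacity: 12 TB = 96,000,000 Mb; 642.95 items → 642 complete.

642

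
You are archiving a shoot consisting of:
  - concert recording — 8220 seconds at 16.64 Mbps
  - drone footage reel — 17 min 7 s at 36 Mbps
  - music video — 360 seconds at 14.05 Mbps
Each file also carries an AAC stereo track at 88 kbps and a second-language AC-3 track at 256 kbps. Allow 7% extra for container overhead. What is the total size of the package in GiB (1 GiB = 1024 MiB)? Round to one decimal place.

Audio total: 88 + 256 = 344 kbps = 0.344 Mbps.
concert recording: 16.984 Mbps × 8220 s × 1.07 = 149381.1 Mb
drone footage reel: 36.344 Mbps × 1027 s × 1.07 = 39938.1 Mb
music video: 14.394 Mbps × 360 s × 1.07 = 5544.6 Mb
Total: 194863.7 Mb = 24358.0 MB.
= 22.69 GiB.

22.7 GiB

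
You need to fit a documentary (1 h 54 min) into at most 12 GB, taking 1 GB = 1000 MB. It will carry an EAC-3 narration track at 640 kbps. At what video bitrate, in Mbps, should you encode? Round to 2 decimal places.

Budget: 12 GB = 96000.0 Mb.
1 h 54 min = 114 min = 6840 s
Total bitrate budget: 96000.0 Mb / 6840 s = 14.035 Mbps.
Audio: 640 kbps = 0.640 Mbps.
Video: 14.035 − 0.640 = 13.395 Mbps.

13.40 Mbps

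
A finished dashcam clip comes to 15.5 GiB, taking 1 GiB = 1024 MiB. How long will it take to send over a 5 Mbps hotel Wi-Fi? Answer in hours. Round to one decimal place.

File: 15.5 GiB = 133144.0 Mb.
At 5 Mbps: 133144.0 / 5 = 26628.8 s ≈ 7.4 hours.

7.4 hours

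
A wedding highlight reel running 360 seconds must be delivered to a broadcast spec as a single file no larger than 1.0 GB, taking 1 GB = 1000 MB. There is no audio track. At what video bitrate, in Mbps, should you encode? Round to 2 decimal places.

Budget: 1.0 GB = 8000.0 Mb.
Total bitrate budget: 8000.0 Mb / 360 s = 22.222 Mbps.

22.22 Mbps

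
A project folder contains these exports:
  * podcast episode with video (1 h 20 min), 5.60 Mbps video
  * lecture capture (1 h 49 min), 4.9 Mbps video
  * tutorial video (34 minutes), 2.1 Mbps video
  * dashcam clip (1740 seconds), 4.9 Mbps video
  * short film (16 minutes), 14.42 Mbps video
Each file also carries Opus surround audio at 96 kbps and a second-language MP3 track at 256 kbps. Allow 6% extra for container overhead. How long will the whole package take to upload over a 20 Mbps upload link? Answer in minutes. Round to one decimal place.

Audio total: 96 + 256 = 352 kbps = 0.352 Mbps.
podcast episode with video: 5.952 Mbps × 4800 s × 1.06 = 30283.8 Mb
lecture capture: 5.252 Mbps × 6540 s × 1.06 = 36409.0 Mb
tutorial video: 2.452 Mbps × 2040 s × 1.06 = 5302.2 Mb
dashcam clip: 5.252 Mbps × 1740 s × 1.06 = 9686.8 Mb
short film: 14.772 Mbps × 960 s × 1.06 = 15032.0 Mb
Total: 96713.7 Mb = 12089.2 MB.
At 20 Mbps: 96713.7 / 20 = 4836 s ≈ 80.6 minutes.

80.6 minutes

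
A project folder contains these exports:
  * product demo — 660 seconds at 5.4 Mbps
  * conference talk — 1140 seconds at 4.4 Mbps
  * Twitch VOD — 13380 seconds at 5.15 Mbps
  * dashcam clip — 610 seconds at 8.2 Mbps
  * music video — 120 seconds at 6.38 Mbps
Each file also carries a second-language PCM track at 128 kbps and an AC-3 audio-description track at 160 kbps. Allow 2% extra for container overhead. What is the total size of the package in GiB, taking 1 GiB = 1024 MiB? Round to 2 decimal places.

Audio total: 128 + 160 = 288 kbps = 0.288 Mbps.
product demo: 5.688 Mbps × 660 s × 1.02 = 3829.2 Mb
conference talk: 4.688 Mbps × 1140 s × 1.02 = 5451.2 Mb
Twitch VOD: 5.438 Mbps × 13380 s × 1.02 = 74215.6 Mb
dashcam clip: 8.488 Mbps × 610 s × 1.02 = 5281.2 Mb
music video: 6.668 Mbps × 120 s × 1.02 = 816.2 Mb
Total: 89593.4 Mb = 11199.2 MB.
= 10.43 GiB.

10.43 GiB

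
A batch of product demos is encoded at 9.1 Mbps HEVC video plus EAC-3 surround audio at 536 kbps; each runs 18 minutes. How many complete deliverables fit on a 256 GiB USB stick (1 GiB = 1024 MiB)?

18 min = 1080 s
Audio: 536 kbps = 0.536 Mbps.
Total bitrate: 9.636 Mbps.
Per item: 9.636 Mbps × 1080 s = 10,407 Mb = 1,301 MB.
Capacity: 256 GiB = 2,199,023 Mb; 211.30 items → 211 complete.

211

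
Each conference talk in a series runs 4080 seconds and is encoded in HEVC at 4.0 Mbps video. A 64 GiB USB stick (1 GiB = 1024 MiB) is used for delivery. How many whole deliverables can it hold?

33

Per item: 4.000 Mbps × 4080 s = 16,320 Mb = 2,040 MB.
Capacity: 64 GiB = 549,756 Mb; 33.69 items → 33 complete.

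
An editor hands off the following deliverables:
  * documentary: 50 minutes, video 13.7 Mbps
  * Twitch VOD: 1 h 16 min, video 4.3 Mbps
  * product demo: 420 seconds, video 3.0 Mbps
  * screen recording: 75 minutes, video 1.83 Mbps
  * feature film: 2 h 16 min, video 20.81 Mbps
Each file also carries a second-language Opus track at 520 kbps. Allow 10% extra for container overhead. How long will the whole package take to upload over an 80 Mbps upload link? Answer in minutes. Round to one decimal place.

Audio: 520 kbps = 0.520 Mbps.
documentary: 14.220 Mbps × 3000 s × 1.10 = 46926.0 Mb
Twitch VOD: 4.820 Mbps × 4560 s × 1.10 = 24177.1 Mb
product demo: 3.520 Mbps × 420 s × 1.10 = 1626.2 Mb
screen recording: 2.350 Mbps × 4500 s × 1.10 = 11632.5 Mb
feature film: 21.330 Mbps × 8160 s × 1.10 = 191458.1 Mb
Total: 275819.9 Mb = 34477.5 MB.
At 80 Mbps: 275819.9 / 80 = 3448 s ≈ 57.5 minutes.

57.5 minutes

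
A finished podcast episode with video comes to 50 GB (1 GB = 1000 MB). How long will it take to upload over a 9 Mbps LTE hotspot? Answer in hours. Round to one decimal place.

File: 50 GB = 400000.0 Mb.
At 9 Mbps: 400000.0 / 9 = 44444.4 s ≈ 12.3 hours.

12.3 hours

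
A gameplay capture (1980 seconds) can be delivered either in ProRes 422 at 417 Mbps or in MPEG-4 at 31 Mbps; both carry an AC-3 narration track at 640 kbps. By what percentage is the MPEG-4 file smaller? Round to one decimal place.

92.4%

Audio: 640 kbps = 0.640 Mbps.
ProRes 422: 417.640 Mbps × 1980 s = 826927.2 Mb = 103.366 GB.
MPEG-4: 31.640 Mbps × 1980 s = 62647.2 Mb = 7.831 GB.
Reduction: (1 − 7.831/103.366) × 100 = 92.42%.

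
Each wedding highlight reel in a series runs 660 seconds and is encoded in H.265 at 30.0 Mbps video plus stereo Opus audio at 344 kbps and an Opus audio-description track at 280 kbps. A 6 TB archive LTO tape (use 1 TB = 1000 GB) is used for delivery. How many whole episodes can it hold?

Audio total: 344 + 280 = 624 kbps = 0.624 Mbps.
Total bitrate: 30.624 Mbps.
Per item: 30.624 Mbps × 660 s = 20,212 Mb = 2,526 MB.
Capacity: 6 TB = 48,000,000 Mb; 2374.85 items → 2374 complete.

2374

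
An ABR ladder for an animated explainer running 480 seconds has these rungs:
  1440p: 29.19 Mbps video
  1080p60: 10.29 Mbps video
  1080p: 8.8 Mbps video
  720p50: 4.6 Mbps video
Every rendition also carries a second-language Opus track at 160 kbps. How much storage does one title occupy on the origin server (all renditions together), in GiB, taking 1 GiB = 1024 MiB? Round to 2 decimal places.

Audio: 160 kbps = 0.160 Mbps.
Sum of rendition bitrates: (29.19+0.160) + (10.29+0.160) + (8.8+0.160) + (4.6+0.160) = 53.520 Mbps.
× 480 s = 25,690 Mb = 3,211 MB = 2.991 GiB.

2.99 GiB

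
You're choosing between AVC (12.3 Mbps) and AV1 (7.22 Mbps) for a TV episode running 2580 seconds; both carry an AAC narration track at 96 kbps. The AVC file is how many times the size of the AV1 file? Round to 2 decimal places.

1.69

Audio: 96 kbps = 0.096 Mbps.
AVC: 12.396 Mbps × 2580 s = 31981.7 Mb = 3.998 GB.
AV1: 7.316 Mbps × 2580 s = 18875.3 Mb = 2.359 GB.
Ratio: 3.998 / 2.359 = 1.694.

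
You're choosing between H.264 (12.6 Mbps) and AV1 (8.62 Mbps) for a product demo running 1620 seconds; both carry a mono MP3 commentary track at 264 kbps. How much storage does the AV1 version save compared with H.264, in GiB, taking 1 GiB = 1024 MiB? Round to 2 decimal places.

0.75 GiB

Audio: 264 kbps = 0.264 Mbps.
H.264: 12.864 Mbps × 1620 s = 20839.7 Mb = 2.426 GiB.
AV1: 8.884 Mbps × 1620 s = 14392.1 Mb = 1.675 GiB.
Saving: 2.426 − 1.675 = 0.751 GiB.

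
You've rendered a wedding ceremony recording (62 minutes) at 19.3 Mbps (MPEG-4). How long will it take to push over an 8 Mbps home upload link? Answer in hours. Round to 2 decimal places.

2.49 hours

62 min = 3720 s
File: 19.300 Mbps × 3720 s = 71796.0 Mb.
At 8 Mbps: 71796.0 / 8 = 8974.5 s ≈ 2.49 hours.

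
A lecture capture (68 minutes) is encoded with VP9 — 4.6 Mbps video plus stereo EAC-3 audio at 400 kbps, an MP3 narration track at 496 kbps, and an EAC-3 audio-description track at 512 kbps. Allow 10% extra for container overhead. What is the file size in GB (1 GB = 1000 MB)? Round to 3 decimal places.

68 min = 4080 s
Audio total: 400 + 496 + 512 = 1408 kbps = 1.408 Mbps.
Total bitrate: 4.6 + 1.408 = 6.008 Mbps.
Stream data: 6.008 Mbps × 4080 s = 24512.6 Mb.
With 10% container overhead: ×1.10.
26,964 Mb ÷ 8 = 3,370 MB → 3.370 GB.

3.370 GB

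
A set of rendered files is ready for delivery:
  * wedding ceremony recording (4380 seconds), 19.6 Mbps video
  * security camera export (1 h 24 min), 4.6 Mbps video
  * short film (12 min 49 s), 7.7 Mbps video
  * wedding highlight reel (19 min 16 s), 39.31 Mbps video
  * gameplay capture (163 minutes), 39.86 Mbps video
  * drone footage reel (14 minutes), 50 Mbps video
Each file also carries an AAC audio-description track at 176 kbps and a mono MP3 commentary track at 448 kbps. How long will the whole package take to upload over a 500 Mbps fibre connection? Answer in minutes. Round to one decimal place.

20.2 minutes

Audio total: 176 + 448 = 624 kbps = 0.624 Mbps.
wedding ceremony recording: 20.224 Mbps × 4380 s = 88581.1 Mb
security camera export: 5.224 Mbps × 5040 s = 26329.0 Mb
short film: 8.324 Mbps × 769 s = 6401.2 Mb
wedding highlight reel: 39.934 Mbps × 1156 s = 46163.7 Mb
gameplay capture: 40.484 Mbps × 9780 s = 395933.5 Mb
drone footage reel: 50.624 Mbps × 840 s = 42524.2 Mb
Total: 605932.6 Mb = 75741.6 MB.
At 500 Mbps: 605932.6 / 500 = 1212 s ≈ 20.2 minutes.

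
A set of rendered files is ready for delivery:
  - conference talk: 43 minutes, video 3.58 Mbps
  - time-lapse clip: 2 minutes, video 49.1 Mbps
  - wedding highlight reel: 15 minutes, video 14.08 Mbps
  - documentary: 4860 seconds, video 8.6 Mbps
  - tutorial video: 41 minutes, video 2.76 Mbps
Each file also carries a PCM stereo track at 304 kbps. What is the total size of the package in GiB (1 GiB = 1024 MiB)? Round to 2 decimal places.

9.28 GiB

Audio: 304 kbps = 0.304 Mbps.
conference talk: 3.884 Mbps × 2580 s = 10020.7 Mb
time-lapse clip: 49.404 Mbps × 120 s = 5928.5 Mb
wedding highlight reel: 14.384 Mbps × 900 s = 12945.6 Mb
documentary: 8.904 Mbps × 4860 s = 43273.4 Mb
tutorial video: 3.064 Mbps × 2460 s = 7537.4 Mb
Total: 79705.7 Mb = 9963.2 MB.
= 9.279 GiB.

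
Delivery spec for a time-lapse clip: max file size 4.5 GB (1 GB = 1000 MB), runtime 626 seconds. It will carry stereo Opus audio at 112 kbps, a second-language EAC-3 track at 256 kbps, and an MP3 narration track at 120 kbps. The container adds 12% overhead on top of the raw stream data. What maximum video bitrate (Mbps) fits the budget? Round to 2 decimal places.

50.86 Mbps

Budget: 4.5 GB = 36000.0 Mb.
Stream payload after overhead: 36000.0 / 1.12 = 32142.9 Mb.
Total bitrate budget: 32142.9 Mb / 626 s = 51.346 Mbps.
Audio total: 112 + 256 + 120 = 488 kbps = 0.488 Mbps.
Video: 51.346 − 0.488 = 50.858 Mbps.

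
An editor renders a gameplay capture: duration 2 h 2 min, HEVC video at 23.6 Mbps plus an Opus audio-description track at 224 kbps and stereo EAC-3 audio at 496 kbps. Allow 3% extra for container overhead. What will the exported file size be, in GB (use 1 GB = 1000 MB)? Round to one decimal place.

22.9 GB

2 h 2 min = 122 min = 7320 s
Audio total: 224 + 496 = 720 kbps = 0.720 Mbps.
Total bitrate: 23.6 + 0.720 = 24.320 Mbps.
Stream data: 24.320 Mbps × 7320 s = 178022.4 Mb.
With 3% container overhead: ×1.03.
183,363 Mb ÷ 8 = 22,920 MB → 22.92 GB.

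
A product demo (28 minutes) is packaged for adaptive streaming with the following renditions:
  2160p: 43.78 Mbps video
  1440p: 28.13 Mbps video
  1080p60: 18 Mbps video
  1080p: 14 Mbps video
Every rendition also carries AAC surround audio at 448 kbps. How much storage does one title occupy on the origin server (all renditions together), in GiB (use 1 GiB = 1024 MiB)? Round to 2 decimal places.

28 min = 1680 s
Audio: 448 kbps = 0.448 Mbps.
Sum of rendition bitrates: (43.78+0.448) + (28.13+0.448) + (18+0.448) + (14+0.448) = 105.702 Mbps.
× 1680 s = 177,579 Mb = 22,197 MB = 20.67 GiB.

20.67 GiB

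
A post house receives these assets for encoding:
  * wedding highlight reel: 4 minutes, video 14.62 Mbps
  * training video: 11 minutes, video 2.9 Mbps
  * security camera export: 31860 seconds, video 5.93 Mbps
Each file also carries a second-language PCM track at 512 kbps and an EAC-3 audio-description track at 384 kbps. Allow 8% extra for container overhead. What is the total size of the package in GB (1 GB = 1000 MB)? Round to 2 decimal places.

30.20 GB

Audio total: 512 + 384 = 896 kbps = 0.896 Mbps.
wedding highlight reel: 15.516 Mbps × 240 s × 1.08 = 4021.7 Mb
training video: 3.796 Mbps × 660 s × 1.08 = 2705.8 Mb
security camera export: 6.826 Mbps × 31860 s × 1.08 = 234874.5 Mb
Total: 241602.0 Mb = 30200.3 MB.
= 30.20 GB.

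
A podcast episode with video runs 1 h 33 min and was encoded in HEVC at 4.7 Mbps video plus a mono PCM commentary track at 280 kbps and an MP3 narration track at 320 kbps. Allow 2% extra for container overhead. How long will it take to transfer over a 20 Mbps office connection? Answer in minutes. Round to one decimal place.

25.1 minutes

1 h 33 min = 93 min = 5580 s
Audio total: 280 + 320 = 600 kbps = 0.600 Mbps.
Total bitrate: 5.300 Mbps.
File: 5.300 Mbps × 5580 s = 29574.0 Mb.
With 2% container overhead: ×1.02. → 30165.5 Mb.
At 20 Mbps: 30165.5 / 20 = 1508.3 s ≈ 25.1 minutes.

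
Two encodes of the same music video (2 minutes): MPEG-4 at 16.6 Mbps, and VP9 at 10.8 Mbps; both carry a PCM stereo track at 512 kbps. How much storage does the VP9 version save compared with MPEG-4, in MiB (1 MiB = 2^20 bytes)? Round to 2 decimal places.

82.97 MiB

2 min = 120 s
Audio: 512 kbps = 0.512 Mbps.
MPEG-4: 17.112 Mbps × 120 s = 2053.4 Mb = 244.789 MiB.
VP9: 11.312 Mbps × 120 s = 1357.4 Mb = 161.819 MiB.
Saving: 244.789 − 161.819 = 82.970 MiB.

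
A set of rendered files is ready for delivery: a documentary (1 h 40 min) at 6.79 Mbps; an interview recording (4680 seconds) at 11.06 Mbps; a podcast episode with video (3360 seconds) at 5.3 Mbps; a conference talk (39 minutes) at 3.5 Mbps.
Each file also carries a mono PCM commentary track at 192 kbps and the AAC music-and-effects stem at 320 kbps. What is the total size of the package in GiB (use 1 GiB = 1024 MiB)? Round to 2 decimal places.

Audio total: 192 + 320 = 512 kbps = 0.512 Mbps.
documentary: 7.302 Mbps × 6000 s = 43812.0 Mb
interview recording: 11.572 Mbps × 4680 s = 54157.0 Mb
podcast episode with video: 5.812 Mbps × 3360 s = 19528.3 Mb
conference talk: 4.012 Mbps × 2340 s = 9388.1 Mb
Total: 126885.4 Mb = 15860.7 MB.
= 14.77 GiB.

14.77 GiB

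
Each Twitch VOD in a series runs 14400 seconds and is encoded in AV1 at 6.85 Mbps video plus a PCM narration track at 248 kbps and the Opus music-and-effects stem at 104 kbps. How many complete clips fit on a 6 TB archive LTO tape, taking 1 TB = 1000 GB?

Audio total: 248 + 104 = 352 kbps = 0.352 Mbps.
Total bitrate: 7.202 Mbps.
Per item: 7.202 Mbps × 14400 s = 103,709 Mb = 12,964 MB.
Capacity: 6 TB = 48,000,000 Mb; 462.83 items → 462 complete.

462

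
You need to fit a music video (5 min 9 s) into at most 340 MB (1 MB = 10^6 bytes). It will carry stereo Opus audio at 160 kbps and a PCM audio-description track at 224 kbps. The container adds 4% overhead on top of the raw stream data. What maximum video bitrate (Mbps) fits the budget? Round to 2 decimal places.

8.08 Mbps

Budget: 340 MB = 2720.0 Mb.
Stream payload after overhead: 2720.0 / 1.04 = 2615.4 Mb.
5 min 9 s = 309 s
Total bitrate budget: 2615.4 Mb / 309 s = 8.464 Mbps.
Audio total: 160 + 224 = 384 kbps = 0.384 Mbps.
Video: 8.464 − 0.384 = 8.080 Mbps.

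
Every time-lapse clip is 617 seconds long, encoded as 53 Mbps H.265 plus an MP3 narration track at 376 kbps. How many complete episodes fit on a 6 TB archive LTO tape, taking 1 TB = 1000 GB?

1457

Audio: 376 kbps = 0.376 Mbps.
Total bitrate: 53.376 Mbps.
Per item: 53.376 Mbps × 617 s = 32,933 Mb = 4,117 MB.
Capacity: 6 TB = 48,000,000 Mb; 1457.50 items → 1457 complete.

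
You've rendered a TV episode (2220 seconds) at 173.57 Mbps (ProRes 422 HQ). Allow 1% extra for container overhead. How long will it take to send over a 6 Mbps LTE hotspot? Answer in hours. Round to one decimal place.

File: 173.570 Mbps × 2220 s = 385325.4 Mb.
With 1% container overhead: ×1.01. → 389178.7 Mb.
At 6 Mbps: 389178.7 / 6 = 64863.1 s ≈ 18 hours.

18.0 hours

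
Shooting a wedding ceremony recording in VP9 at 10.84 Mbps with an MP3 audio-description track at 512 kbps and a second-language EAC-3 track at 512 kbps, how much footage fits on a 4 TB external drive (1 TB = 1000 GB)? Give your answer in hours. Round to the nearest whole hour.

Audio total: 512 + 512 = 1024 kbps = 1.024 Mbps.
Total bitrate: 10.84 + 1.024 = 11.864 Mbps.
Capacity: 4 TB = 32,000,000 Mb.
Recording time: 32,000,000 / 11.864 = 2,697,235 s ≈ 749 hours.

749 hours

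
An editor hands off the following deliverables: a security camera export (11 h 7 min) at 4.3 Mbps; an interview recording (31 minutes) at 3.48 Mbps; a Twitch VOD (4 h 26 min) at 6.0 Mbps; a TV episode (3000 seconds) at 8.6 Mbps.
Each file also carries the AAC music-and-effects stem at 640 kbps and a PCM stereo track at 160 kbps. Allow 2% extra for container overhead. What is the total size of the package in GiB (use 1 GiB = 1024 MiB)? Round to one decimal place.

41.4 GiB

Audio total: 640 + 160 = 800 kbps = 0.800 Mbps.
security camera export: 5.100 Mbps × 40020 s × 1.02 = 208184.0 Mb
interview recording: 4.280 Mbps × 1860 s × 1.02 = 8120.0 Mb
Twitch VOD: 6.800 Mbps × 15960 s × 1.02 = 110698.6 Mb
TV episode: 9.400 Mbps × 3000 s × 1.02 = 28764.0 Mb
Total: 355766.6 Mb = 44470.8 MB.
= 41.42 GiB.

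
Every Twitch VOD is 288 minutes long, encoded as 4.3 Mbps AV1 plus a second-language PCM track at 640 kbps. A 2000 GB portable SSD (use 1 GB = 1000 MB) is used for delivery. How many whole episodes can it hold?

288 min = 17280 s
Audio: 640 kbps = 0.640 Mbps.
Total bitrate: 4.940 Mbps.
Per item: 4.940 Mbps × 17280 s = 85,363 Mb = 10,670 MB.
Capacity: 2000 GB = 16,000,000 Mb; 187.43 items → 187 complete.

187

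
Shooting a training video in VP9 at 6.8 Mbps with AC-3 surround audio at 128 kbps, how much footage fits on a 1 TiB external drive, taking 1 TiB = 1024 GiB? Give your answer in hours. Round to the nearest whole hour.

Audio: 128 kbps = 0.128 Mbps.
Total bitrate: 6.8 + 0.128 = 6.928 Mbps.
Capacity: 1 TiB = 8,796,093 Mb.
Recording time: 8,796,093 / 6.928 = 1,269,644 s ≈ 353 hours.

353 hours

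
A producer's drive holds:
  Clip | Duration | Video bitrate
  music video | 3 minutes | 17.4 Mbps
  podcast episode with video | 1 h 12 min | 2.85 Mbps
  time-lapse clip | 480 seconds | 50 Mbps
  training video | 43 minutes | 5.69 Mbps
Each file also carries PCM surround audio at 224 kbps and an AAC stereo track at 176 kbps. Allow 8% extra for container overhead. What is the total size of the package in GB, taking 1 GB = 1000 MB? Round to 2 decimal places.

7.72 GB

Audio total: 224 + 176 = 400 kbps = 0.400 Mbps.
music video: 17.800 Mbps × 180 s × 1.08 = 3460.3 Mb
podcast episode with video: 3.250 Mbps × 4320 s × 1.08 = 15163.2 Mb
time-lapse clip: 50.400 Mbps × 480 s × 1.08 = 26127.4 Mb
training video: 6.090 Mbps × 2580 s × 1.08 = 16969.2 Mb
Total: 61720.1 Mb = 7715.0 MB.
= 7.715 GB.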